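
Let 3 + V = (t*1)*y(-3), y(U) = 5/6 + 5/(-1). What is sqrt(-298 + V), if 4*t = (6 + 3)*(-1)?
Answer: I*sqrt(4666)/4 ≈ 17.077*I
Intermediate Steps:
y(U) = -25/6 (y(U) = 5*(1/6) + 5*(-1) = 5/6 - 5 = -25/6)
t = -9/4 (t = ((6 + 3)*(-1))/4 = (9*(-1))/4 = (1/4)*(-9) = -9/4 ≈ -2.2500)
V = 51/8 (V = -3 - 9/4*1*(-25/6) = -3 - 9/4*(-25/6) = -3 + 75/8 = 51/8 ≈ 6.3750)
sqrt(-298 + V) = sqrt(-298 + 51/8) = sqrt(-2333/8) = I*sqrt(4666)/4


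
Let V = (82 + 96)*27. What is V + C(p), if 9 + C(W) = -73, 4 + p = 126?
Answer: 4724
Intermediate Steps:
p = 122 (p = -4 + 126 = 122)
V = 4806 (V = 178*27 = 4806)
C(W) = -82 (C(W) = -9 - 73 = -82)
V + C(p) = 4806 - 82 = 4724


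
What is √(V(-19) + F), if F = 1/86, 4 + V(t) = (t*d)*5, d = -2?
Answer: √1375742/86 ≈ 13.639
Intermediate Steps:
V(t) = -4 - 10*t (V(t) = -4 + (t*(-2))*5 = -4 - 2*t*5 = -4 - 10*t)
F = 1/86 ≈ 0.011628
√(V(-19) + F) = √((-4 - 10*(-19)) + 1/86) = √((-4 + 190) + 1/86) = √(186 + 1/86) = √(15997/86) = √1375742/86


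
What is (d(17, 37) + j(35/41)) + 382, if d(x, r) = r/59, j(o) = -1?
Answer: 22516/59 ≈ 381.63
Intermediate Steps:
d(x, r) = r/59 (d(x, r) = r*(1/59) = r/59)
(d(17, 37) + j(35/41)) + 382 = ((1/59)*37 - 1) + 382 = (37/59 - 1) + 382 = -22/59 + 382 = 22516/59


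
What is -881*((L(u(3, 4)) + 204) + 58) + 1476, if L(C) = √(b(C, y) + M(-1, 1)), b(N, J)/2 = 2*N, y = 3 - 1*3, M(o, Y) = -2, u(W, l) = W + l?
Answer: -229346 - 881*√26 ≈ -2.3384e+5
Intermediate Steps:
y = 0 (y = 3 - 3 = 0)
b(N, J) = 4*N (b(N, J) = 2*(2*N) = 4*N)
L(C) = √(-2 + 4*C) (L(C) = √(4*C - 2) = √(-2 + 4*C))
-881*((L(u(3, 4)) + 204) + 58) + 1476 = -881*((√(-2 + 4*(3 + 4)) + 204) + 58) + 1476 = -881*((√(-2 + 4*7) + 204) + 58) + 1476 = -881*((√(-2 + 28) + 204) + 58) + 1476 = -881*((√26 + 204) + 58) + 1476 = -881*((204 + √26) + 58) + 1476 = -881*(262 + √26) + 1476 = (-230822 - 881*√26) + 1476 = -229346 - 881*√26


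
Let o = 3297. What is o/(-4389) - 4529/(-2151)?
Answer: 608854/449559 ≈ 1.3543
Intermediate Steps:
o/(-4389) - 4529/(-2151) = 3297/(-4389) - 4529/(-2151) = 3297*(-1/4389) - 4529*(-1/2151) = -157/209 + 4529/2151 = 608854/449559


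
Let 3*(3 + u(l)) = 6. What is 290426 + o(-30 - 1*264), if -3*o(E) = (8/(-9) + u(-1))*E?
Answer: 2612168/9 ≈ 2.9024e+5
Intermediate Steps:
u(l) = -1 (u(l) = -3 + (⅓)*6 = -3 + 2 = -1)
o(E) = 17*E/27 (o(E) = -(8/(-9) - 1)*E/3 = -(8*(-⅑) - 1)*E/3 = -(-8/9 - 1)*E/3 = -(-17)*E/27 = 17*E/27)
290426 + o(-30 - 1*264) = 290426 + 17*(-30 - 1*264)/27 = 290426 + 17*(-30 - 264)/27 = 290426 + (17/27)*(-294) = 290426 - 1666/9 = 2612168/9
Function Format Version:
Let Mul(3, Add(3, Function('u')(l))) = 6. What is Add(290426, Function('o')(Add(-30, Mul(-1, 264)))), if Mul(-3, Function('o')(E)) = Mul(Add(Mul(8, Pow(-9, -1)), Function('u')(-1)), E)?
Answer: Rational(2612168, 9) ≈ 2.9024e+5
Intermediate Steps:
Function('u')(l) = -1 (Function('u')(l) = Add(-3, Mul(Rational(1, 3), 6)) = Add(-3, 2) = -1)
Function('o')(E) = Mul(Rational(17, 27), E) (Function('o')(E) = Mul(Rational(-1, 3), Mul(Add(Mul(8, Pow(-9, -1)), -1), E)) = Mul(Rational(-1, 3), Mul(Add(Mul(8, Rational(-1, 9)), -1), E)) = Mul(Rational(-1, 3), Mul(Add(Rational(-8, 9), -1), E)) = Mul(Rational(-1, 3), Mul(Rational(-17, 9), E)) = Mul(Rational(17, 27), E))
Add(290426, Function('o')(Add(-30, Mul(-1, 264)))) = Add(290426, Mul(Rational(17, 27), Add(-30, Mul(-1, 264)))) = Add(290426, Mul(Rational(17, 27), Add(-30, -264))) = Add(290426, Mul(Rational(17, 27), -294)) = Add(290426, Rational(-1666, 9)) = Rational(2612168, 9)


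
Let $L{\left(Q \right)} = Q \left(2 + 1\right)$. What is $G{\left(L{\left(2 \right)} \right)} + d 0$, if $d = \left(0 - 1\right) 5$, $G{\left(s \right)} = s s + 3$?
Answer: $39$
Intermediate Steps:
$L{\left(Q \right)} = 3 Q$ ($L{\left(Q \right)} = Q 3 = 3 Q$)
$G{\left(s \right)} = 3 + s^{2}$ ($G{\left(s \right)} = s^{2} + 3 = 3 + s^{2}$)
$d = -5$ ($d = \left(-1\right) 5 = -5$)
$G{\left(L{\left(2 \right)} \right)} + d 0 = \left(3 + \left(3 \cdot 2\right)^{2}\right) - 0 = \left(3 + 6^{2}\right) + 0 = \left(3 + 36\right) + 0 = 39 + 0 = 39$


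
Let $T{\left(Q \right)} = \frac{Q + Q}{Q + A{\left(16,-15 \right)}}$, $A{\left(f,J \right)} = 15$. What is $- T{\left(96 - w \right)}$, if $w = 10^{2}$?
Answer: $\frac{8}{11} \approx 0.72727$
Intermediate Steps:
$w = 100$
$T{\left(Q \right)} = \frac{2 Q}{15 + Q}$ ($T{\left(Q \right)} = \frac{Q + Q}{Q + 15} = \frac{2 Q}{15 + Q}$)
$- T{\left(96 - w \right)} = - \frac{2 \left(96 - 100\right)}{15 + \left(96 - 100\right)} = - \frac{2 \left(-4\right)}{15 - 4} = - \frac{2 \left(-4\right)}{11} = \left(-1\right) \left(- \frac{8}{11}\right) = \frac{8}{11}$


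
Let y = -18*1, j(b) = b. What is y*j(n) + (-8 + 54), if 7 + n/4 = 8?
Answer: -26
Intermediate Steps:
n = 4 (n = -28 + 4*8 = -28 + 32 = 4)
y = -18
y*j(n) + (-8 + 54) = -18*4 + (-8 + 54) = -72 + 46 = -26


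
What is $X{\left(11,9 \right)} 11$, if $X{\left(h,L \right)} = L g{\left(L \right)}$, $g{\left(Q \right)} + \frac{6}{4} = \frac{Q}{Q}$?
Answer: $- \frac{99}{2} \approx -49.5$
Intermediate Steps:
$g{\left(Q \right)} = - \frac{1}{2}$ ($g{\left(Q \right)} = - \frac{3}{2} + \frac{Q}{Q} = - \frac{3}{2} + 1 = - \frac{1}{2}$)
$X{\left(h,L \right)} = - \frac{L}{2}$ ($X{\left(h,L \right)} = L \left(- \frac{1}{2}\right) = - \frac{L}{2}$)
$X{\left(11,9 \right)} 11 = \left(- \frac{1}{2}\right) 9 \cdot 11 = \left(- \frac{9}{2}\right) 11 = - \frac{99}{2}$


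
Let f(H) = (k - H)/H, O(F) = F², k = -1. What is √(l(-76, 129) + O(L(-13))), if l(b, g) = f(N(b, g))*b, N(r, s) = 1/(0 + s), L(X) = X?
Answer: √10049 ≈ 100.24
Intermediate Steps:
N(r, s) = 1/s
f(H) = (-1 - H)/H
l(b, g) = b*g*(-1 - 1/g) (l(b, g) = ((-1 - 1/g)/(1/g))*b = (g*(-1 - 1/g))*b = b*g*(-1 - 1/g))
√(l(-76, 129) + O(L(-13))) = √(-1*(-76)*(1 + 129) + (-13)²) = √(-1*(-76)*130 + 169) = √(9880 + 169) = √10049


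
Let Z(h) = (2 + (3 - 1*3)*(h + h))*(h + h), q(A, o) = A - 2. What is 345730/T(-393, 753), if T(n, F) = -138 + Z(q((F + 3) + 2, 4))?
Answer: 172865/1443 ≈ 119.80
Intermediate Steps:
q(A, o) = -2 + A
Z(h) = 4*h (Z(h) = (2 + (3 - 3)*(2*h))*(2*h) = (2 + 0*(2*h))*(2*h) = (2 + 0)*(2*h) = 2*(2*h) = 4*h)
T(n, F) = -126 + 4*F (T(n, F) = -138 + 4*(-2 + ((F + 3) + 2)) = -138 + 4*(-2 + ((3 + F) + 2)) = -138 + 4*(-2 + (5 + F)) = -138 + 4*(3 + F) = -138 + (12 + 4*F) = -126 + 4*F)
345730/T(-393, 753) = 345730/(-126 + 4*753) = 345730/(-126 + 3012) = 345730/2886 = 345730*(1/2886) = 172865/1443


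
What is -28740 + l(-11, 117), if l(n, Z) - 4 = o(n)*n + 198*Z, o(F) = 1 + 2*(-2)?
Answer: -5537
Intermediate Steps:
o(F) = -3 (o(F) = 1 - 4 = -3)
l(n, Z) = 4 - 3*n + 198*Z (l(n, Z) = 4 + (-3*n + 198*Z) = 4 - 3*n + 198*Z)
-28740 + l(-11, 117) = -28740 + (4 - 3*(-11) + 198*117) = -28740 + (4 + 33 + 23166) = -28740 + 23203 = -5537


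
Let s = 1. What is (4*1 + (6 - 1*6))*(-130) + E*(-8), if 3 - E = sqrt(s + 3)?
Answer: -528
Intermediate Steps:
E = 1 (E = 3 - sqrt(1 + 3) = 3 - sqrt(4) = 3 - 1*2 = 3 - 2 = 1)
(4*1 + (6 - 1*6))*(-130) + E*(-8) = (4*1 + (6 - 1*6))*(-130) + 1*(-8) = (4 + (6 - 6))*(-130) - 8 = (4 + 0)*(-130) - 8 = 4*(-130) - 8 = -520 - 8 = -528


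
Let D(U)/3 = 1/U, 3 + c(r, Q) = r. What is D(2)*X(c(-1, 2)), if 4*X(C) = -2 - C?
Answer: ¾ ≈ 0.75000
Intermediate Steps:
c(r, Q) = -3 + r
D(U) = 3/U
X(C) = -½ - C/4 (X(C) = (-2 - C)/4 = -½ - C/4)
D(2)*X(c(-1, 2)) = (3/2)*(-½ - (-3 - 1)/4) = (3*(½))*(-½ - ¼*(-4)) = 3*(-½ + 1)/2 = (3/2)*(½) = ¾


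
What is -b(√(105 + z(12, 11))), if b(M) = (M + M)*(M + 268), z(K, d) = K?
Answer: -234 - 1608*√13 ≈ -6031.7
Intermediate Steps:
b(M) = 2*M*(268 + M) (b(M) = (2*M)*(268 + M) = 2*M*(268 + M))
-b(√(105 + z(12, 11))) = -2*√(105 + 12)*(268 + √(105 + 12)) = -2*√117*(268 + √117) = -2*3*√13*(268 + 3*√13) = -6*√13*(268 + 3*√13)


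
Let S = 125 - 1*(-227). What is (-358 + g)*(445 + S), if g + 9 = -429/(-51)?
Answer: -4858512/17 ≈ -2.8580e+5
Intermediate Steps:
S = 352 (S = 125 + 227 = 352)
g = -10/17 (g = -9 - 429/(-51) = -9 - 429*(-1/51) = -9 + 143/17 = -10/17 ≈ -0.58823)
(-358 + g)*(445 + S) = (-358 - 10/17)*(445 + 352) = -6096/17*797 = -4858512/17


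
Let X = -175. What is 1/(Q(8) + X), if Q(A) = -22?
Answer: -1/197 ≈ -0.0050761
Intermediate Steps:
1/(Q(8) + X) = 1/(-22 - 175) = 1/(-197) = -1/197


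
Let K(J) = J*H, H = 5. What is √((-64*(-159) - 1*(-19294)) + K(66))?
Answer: 10*√298 ≈ 172.63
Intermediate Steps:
K(J) = 5*J (K(J) = J*5 = 5*J)
√((-64*(-159) - 1*(-19294)) + K(66)) = √((-64*(-159) - 1*(-19294)) + 5*66) = √((10176 + 19294) + 330) = √(29470 + 330) = √29800 = 10*√298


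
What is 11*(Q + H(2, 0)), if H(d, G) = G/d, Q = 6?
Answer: 66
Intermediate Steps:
11*(Q + H(2, 0)) = 11*(6 + 0/2) = 11*(6 + 0*(½)) = 11*(6 + 0) = 11*6 = 66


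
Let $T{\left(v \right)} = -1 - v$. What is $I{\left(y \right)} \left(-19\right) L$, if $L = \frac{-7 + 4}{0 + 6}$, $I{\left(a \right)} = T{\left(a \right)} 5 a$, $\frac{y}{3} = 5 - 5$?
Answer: $0$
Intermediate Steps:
$y = 0$ ($y = 3 \left(5 - 5\right) = 3 \cdot 0 = 0$)
$I{\left(a \right)} = a \left(-5 - 5 a\right)$ ($I{\left(a \right)} = \left(-1 - a\right) 5 a = \left(-5 - 5 a\right) a = a \left(-5 - 5 a\right)$)
$L = - \frac{1}{2}$ ($L = - \frac{3}{6} = \left(-3\right) \frac{1}{6} = - \frac{1}{2} \approx -0.5$)
$I{\left(y \right)} \left(-19\right) L = \left(-5\right) 0 \left(1 + 0\right) \left(-19\right) \left(- \frac{1}{2}\right) = \left(-5\right) 0 \cdot 1 \left(-19\right) \left(- \frac{1}{2}\right) = 0 \left(-19\right) \left(- \frac{1}{2}\right) = 0 \left(- \frac{1}{2}\right) = 0$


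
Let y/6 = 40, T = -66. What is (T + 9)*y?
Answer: -13680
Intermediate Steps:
y = 240 (y = 6*40 = 240)
(T + 9)*y = (-66 + 9)*240 = -57*240 = -13680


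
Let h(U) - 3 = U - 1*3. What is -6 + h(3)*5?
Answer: 9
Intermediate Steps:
h(U) = U (h(U) = 3 + (U - 1*3) = 3 + (U - 3) = 3 + (-3 + U) = U)
-6 + h(3)*5 = -6 + 3*5 = -6 + 15 = 9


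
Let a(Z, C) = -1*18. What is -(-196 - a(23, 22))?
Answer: 178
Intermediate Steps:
a(Z, C) = -18
-(-196 - a(23, 22)) = -(-196 - 1*(-18)) = -(-196 + 18) = -1*(-178) = 178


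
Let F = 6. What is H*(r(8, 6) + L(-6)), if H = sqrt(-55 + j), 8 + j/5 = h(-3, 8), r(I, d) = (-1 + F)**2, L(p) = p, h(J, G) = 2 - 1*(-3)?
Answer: 19*I*sqrt(70) ≈ 158.97*I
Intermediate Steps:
h(J, G) = 5 (h(J, G) = 2 + 3 = 5)
r(I, d) = 25 (r(I, d) = (-1 + 6)**2 = 5**2 = 25)
j = -15 (j = -40 + 5*5 = -40 + 25 = -15)
H = I*sqrt(70) (H = sqrt(-55 - 15) = sqrt(-70) = I*sqrt(70) ≈ 8.3666*I)
H*(r(8, 6) + L(-6)) = (I*sqrt(70))*(25 - 6) = (I*sqrt(70))*19 = 19*I*sqrt(70)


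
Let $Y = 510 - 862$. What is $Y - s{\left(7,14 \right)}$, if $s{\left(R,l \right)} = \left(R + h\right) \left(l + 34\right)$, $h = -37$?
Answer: $1088$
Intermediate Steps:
$s{\left(R,l \right)} = \left(-37 + R\right) \left(34 + l\right)$ ($s{\left(R,l \right)} = \left(R - 37\right) \left(l + 34\right) = \left(-37 + R\right) \left(34 + l\right)$)
$Y = -352$ ($Y = 510 - 862 = -352$)
$Y - s{\left(7,14 \right)} = -352 - \left(-1258 - 518 + 34 \cdot 7 + 7 \cdot 14\right) = -352 - \left(-1258 - 518 + 238 + 98\right) = -352 - -1440 = -352 + 1440 = 1088$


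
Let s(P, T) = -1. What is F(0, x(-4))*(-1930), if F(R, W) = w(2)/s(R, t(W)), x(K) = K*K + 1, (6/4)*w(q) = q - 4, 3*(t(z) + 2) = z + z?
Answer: -7720/3 ≈ -2573.3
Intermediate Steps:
t(z) = -2 + 2*z/3 (t(z) = -2 + (z + z)/3 = -2 + (2*z)/3 = -2 + 2*z/3)
w(q) = -8/3 + 2*q/3 (w(q) = 2*(q - 4)/3 = 2*(-4 + q)/3 = -8/3 + 2*q/3)
x(K) = 1 + K**2 (x(K) = K**2 + 1 = 1 + K**2)
F(R, W) = 4/3 (F(R, W) = (-8/3 + (2/3)*2)/(-1) = (-8/3 + 4/3)*(-1) = -4/3*(-1) = 4/3)
F(0, x(-4))*(-1930) = (4/3)*(-1930) = -7720/3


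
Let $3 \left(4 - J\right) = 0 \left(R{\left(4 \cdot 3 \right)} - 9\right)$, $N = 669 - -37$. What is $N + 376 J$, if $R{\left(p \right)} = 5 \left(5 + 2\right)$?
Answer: $2210$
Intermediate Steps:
$N = 706$ ($N = 669 + 37 = 706$)
$R{\left(p \right)} = 35$ ($R{\left(p \right)} = 5 \cdot 7 = 35$)
$J = 4$ ($J = 4 - \frac{0 \left(35 - 9\right)}{3} = 4 - \frac{0 \cdot 26}{3} = 4 - 0 = 4 + 0 = 4$)
$N + 376 J = 706 + 376 \cdot 4 = 706 + 1504 = 2210$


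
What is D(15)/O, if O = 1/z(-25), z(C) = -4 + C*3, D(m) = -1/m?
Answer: 79/15 ≈ 5.2667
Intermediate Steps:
z(C) = -4 + 3*C
O = -1/79 (O = 1/(-4 + 3*(-25)) = 1/(-4 - 75) = 1/(-79) = -1/79 ≈ -0.012658)
D(15)/O = (-1/15)/(-1/79) = -1*1/15*(-79) = -1/15*(-79) = 79/15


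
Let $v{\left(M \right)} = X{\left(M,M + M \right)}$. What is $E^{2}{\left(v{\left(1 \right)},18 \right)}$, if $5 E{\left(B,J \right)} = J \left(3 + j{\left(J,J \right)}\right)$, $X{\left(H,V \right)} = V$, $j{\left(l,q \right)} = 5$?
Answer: $\frac{20736}{25} \approx 829.44$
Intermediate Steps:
$v{\left(M \right)} = 2 M$ ($v{\left(M \right)} = M + M = 2 M$)
$E{\left(B,J \right)} = \frac{8 J}{5}$ ($E{\left(B,J \right)} = \frac{J \left(3 + 5\right)}{5} = \frac{J 8}{5} = \frac{8 J}{5}$)
$E^{2}{\left(v{\left(1 \right)},18 \right)} = \left(\frac{8}{5} \cdot 18\right)^{2} = \left(\frac{144}{5}\right)^{2} = \frac{20736}{25}$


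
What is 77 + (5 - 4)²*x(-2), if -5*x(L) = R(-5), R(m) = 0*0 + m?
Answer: 78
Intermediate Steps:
R(m) = m (R(m) = 0 + m = m)
x(L) = 1 (x(L) = -⅕*(-5) = 1)
77 + (5 - 4)²*x(-2) = 77 + (5 - 4)²*1 = 77 + 1²*1 = 77 + 1*1 = 77 + 1 = 78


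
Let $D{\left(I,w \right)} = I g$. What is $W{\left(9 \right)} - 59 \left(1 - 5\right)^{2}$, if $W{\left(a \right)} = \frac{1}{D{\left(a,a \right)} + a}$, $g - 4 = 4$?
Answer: $- \frac{76463}{81} \approx -943.99$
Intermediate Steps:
$g = 8$ ($g = 4 + 4 = 8$)
$D{\left(I,w \right)} = 8 I$ ($D{\left(I,w \right)} = I 8 = 8 I$)
$W{\left(a \right)} = \frac{1}{9 a}$ ($W{\left(a \right)} = \frac{1}{8 a + a} = \frac{1}{9 a}$)
$W{\left(9 \right)} - 59 \left(1 - 5\right)^{2} = \frac{1}{9 \cdot 9} - 59 \left(1 - 5\right)^{2} = \frac{1}{9} \cdot \frac{1}{9} - 59 \left(-4\right)^{2} = \frac{1}{81} - 944 = - \frac{76463}{81}$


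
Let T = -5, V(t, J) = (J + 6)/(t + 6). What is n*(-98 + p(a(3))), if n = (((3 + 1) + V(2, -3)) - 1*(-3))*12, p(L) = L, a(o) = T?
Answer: -18231/2 ≈ -9115.5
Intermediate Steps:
V(t, J) = (6 + J)/(6 + t)
a(o) = -5
n = 177/2 (n = (((3 + 1) + (6 - 3)/(6 + 2)) - 1*(-3))*12 = ((4 + 3/8) + 3)*12 = (35/8 + 3)*12 = (59/8)*12 = 177/2 ≈ 88.500)
n*(-98 + p(a(3))) = 177*(-98 - 5)/2 = (177/2)*(-103) = -18231/2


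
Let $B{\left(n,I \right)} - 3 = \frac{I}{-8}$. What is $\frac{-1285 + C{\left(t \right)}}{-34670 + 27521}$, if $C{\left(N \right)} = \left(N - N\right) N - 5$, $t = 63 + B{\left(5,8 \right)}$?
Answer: $\frac{430}{2383} \approx 0.18044$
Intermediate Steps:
$B{\left(n,I \right)} = 3 - \frac{I}{8}$ ($B{\left(n,I \right)} = 3 + \frac{I}{-8} = 3 + I \left(- \frac{1}{8}\right) = 3 - \frac{I}{8}$)
$t = 65$ ($t = 63 + \left(3 - 1\right) = 63 + 2 = 65$)
$C{\left(N \right)} = -5$ ($C{\left(N \right)} = 0 N - 5 = 0 - 5 = -5$)
$\frac{-1285 + C{\left(t \right)}}{-34670 + 27521} = \frac{-1285 - 5}{-34670 + 27521} = - \frac{1290}{-7149} = \left(-1290\right) \left(- \frac{1}{7149}\right) = \frac{430}{2383}$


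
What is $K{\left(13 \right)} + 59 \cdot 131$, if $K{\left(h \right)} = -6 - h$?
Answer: $7710$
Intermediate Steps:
$K{\left(13 \right)} + 59 \cdot 131 = \left(-6 - 13\right) + 59 \cdot 131 = \left(-6 - 13\right) + 7729 = -19 + 7729 = 7710$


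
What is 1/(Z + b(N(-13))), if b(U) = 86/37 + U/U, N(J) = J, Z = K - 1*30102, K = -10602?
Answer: -37/1505925 ≈ -2.4570e-5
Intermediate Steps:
Z = -40704 (Z = -10602 - 1*30102 = -10602 - 30102 = -40704)
b(U) = 123/37 (b(U) = 86*(1/37) + 1 = 86/37 + 1 = 123/37)
1/(Z + b(N(-13))) = 1/(-40704 + 123/37) = 1/(-1505925/37) = -37/1505925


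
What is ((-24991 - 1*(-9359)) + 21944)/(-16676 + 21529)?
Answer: 6312/4853 ≈ 1.3006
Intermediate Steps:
((-24991 - 1*(-9359)) + 21944)/(-16676 + 21529) = ((-24991 + 9359) + 21944)/4853 = (-15632 + 21944)*(1/4853) = 6312*(1/4853) = 6312/4853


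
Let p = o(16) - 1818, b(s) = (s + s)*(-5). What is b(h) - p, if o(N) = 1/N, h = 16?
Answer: 26527/16 ≈ 1657.9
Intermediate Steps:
b(s) = -10*s (b(s) = (2*s)*(-5) = -10*s)
p = -29087/16 (p = 1/16 - 1818 = -29087/16 ≈ -1817.9)
b(h) - p = -10*16 - 1*(-29087/16) = -160 + 29087/16 = 26527/16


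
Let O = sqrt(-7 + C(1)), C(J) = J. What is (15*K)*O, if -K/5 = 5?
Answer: -375*I*sqrt(6) ≈ -918.56*I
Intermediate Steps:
K = -25 (K = -5*5 = -25)
O = I*sqrt(6) (O = sqrt(-7 + 1) = sqrt(-6) = I*sqrt(6) ≈ 2.4495*I)
(15*K)*O = (15*(-25))*(I*sqrt(6)) = -375*I*sqrt(6)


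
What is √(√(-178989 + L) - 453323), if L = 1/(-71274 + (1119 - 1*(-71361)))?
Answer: √(-73258810092 + 4422*I*√239052382)/402 ≈ 0.31418 + 673.29*I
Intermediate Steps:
L = 1/1206 (L = 1/(-71274 + (1119 + 71361)) = 1/(-71274 + 72480) = 1/1206 ≈ 0.00082919)
√(√(-178989 + L) - 453323) = √(√(-178989 + 1/1206) - 453323) = √(√(-215860733/1206) - 453323) = √(11*I*√239052382/402 - 453323) = √(-453323 + 11*I*√239052382/402)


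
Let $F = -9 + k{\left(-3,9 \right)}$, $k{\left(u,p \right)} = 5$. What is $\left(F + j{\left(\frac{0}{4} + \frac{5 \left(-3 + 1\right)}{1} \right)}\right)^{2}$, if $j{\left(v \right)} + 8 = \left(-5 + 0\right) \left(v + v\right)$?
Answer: $7744$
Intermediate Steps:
$j{\left(v \right)} = -8 - 10 v$ ($j{\left(v \right)} = -8 + \left(-5 + 0\right) \left(v + v\right) = -8 - 5 \cdot 2 v = -8 - 10 v$)
$F = -4$ ($F = -9 + 5 = -4$)
$\left(F + j{\left(\frac{0}{4} + \frac{5 \left(-3 + 1\right)}{1} \right)}\right)^{2} = \left(-4 - \left(8 + 10 \left(\frac{0}{4} + \frac{5 \left(-3 + 1\right)}{1}\right)\right)\right)^{2} = \left(-4 - \left(8 + 10 \left(0 \cdot \frac{1}{4} + 5 \left(-2\right) 1\right)\right)\right)^{2} = \left(-4 - \left(8 + 10 \left(0 - 10\right)\right)\right)^{2} = \left(-4 - -92\right)^{2} = \left(-4 + \left(-8 + 100\right)\right)^{2} = \left(-4 + 92\right)^{2} = 88^{2} = 7744$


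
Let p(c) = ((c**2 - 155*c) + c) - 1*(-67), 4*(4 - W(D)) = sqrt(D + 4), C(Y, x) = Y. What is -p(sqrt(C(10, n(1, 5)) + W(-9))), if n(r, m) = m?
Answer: -81 + 77*sqrt(56 - I*sqrt(5)) + I*sqrt(5)/4 ≈ 495.33 - 10.943*I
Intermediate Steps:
W(D) = 4 - sqrt(4 + D)/4 (W(D) = 4 - sqrt(D + 4)/4 = 4 - sqrt(4 + D)/4)
p(c) = 67 + c**2 - 154*c (p(c) = (c**2 - 154*c) + 67 = 67 + c**2 - 154*c)
-p(sqrt(C(10, n(1, 5)) + W(-9))) = -(67 + (sqrt(10 + (4 - sqrt(4 - 9)/4)))**2 - 154*sqrt(10 + (4 - sqrt(4 - 9)/4))) = -(67 + (sqrt(10 + (4 - I*sqrt(5)/4)))**2 - 154*sqrt(10 + (4 - I*sqrt(5)/4))) = -(67 + (sqrt(14 - I*sqrt(5)/4))**2 - 154*sqrt(14 - I*sqrt(5)/4)) = -(67 + (14 - I*sqrt(5)/4) - 154*sqrt(14 - I*sqrt(5)/4)) = -(81 - 154*sqrt(14 - I*sqrt(5)/4) - I*sqrt(5)/4) = -81 + 154*sqrt(14 - I*sqrt(5)/4) + I*sqrt(5)/4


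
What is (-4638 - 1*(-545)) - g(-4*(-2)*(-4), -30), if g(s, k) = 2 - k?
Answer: -4125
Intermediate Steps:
(-4638 - 1*(-545)) - g(-4*(-2)*(-4), -30) = (-4638 - 1*(-545)) - (2 - 1*(-30)) = (-4638 + 545) - (2 + 30) = -4093 - 1*32 = -4093 - 32 = -4125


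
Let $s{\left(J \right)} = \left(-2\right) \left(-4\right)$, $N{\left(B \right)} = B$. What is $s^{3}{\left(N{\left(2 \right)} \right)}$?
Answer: $512$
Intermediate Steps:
$s{\left(J \right)} = 8$
$s^{3}{\left(N{\left(2 \right)} \right)} = 8^{3} = 512$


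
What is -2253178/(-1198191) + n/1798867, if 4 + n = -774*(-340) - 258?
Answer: 4368169566844/2155386249597 ≈ 2.0266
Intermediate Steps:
n = 262898 (n = -4 + (-774*(-340) - 258) = -4 + (263160 - 258) = -4 + 262902 = 262898)
-2253178/(-1198191) + n/1798867 = -2253178/(-1198191) + 262898/1798867 = -2253178*(-1/1198191) + 262898*(1/1798867) = 2253178/1198191 + 262898/1798867 = 4368169566844/2155386249597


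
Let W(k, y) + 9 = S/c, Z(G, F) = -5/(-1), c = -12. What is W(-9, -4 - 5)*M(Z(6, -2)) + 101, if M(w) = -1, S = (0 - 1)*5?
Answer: 1315/12 ≈ 109.58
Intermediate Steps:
Z(G, F) = 5 (Z(G, F) = -5*(-1) = 5)
S = -5 (S = -1*5 = -5)
W(k, y) = -103/12 (W(k, y) = -9 - 5/(-12) = -9 - 5*(-1/12) = -9 + 5/12 = -103/12)
W(-9, -4 - 5)*M(Z(6, -2)) + 101 = -103/12*(-1) + 101 = 103/12 + 101 = 1315/12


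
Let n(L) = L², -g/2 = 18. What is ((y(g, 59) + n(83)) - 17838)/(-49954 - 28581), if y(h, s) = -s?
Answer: 11008/78535 ≈ 0.14017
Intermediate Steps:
g = -36 (g = -2*18 = -36)
((y(g, 59) + n(83)) - 17838)/(-49954 - 28581) = ((-1*59 + 83²) - 17838)/(-49954 - 28581) = ((-59 + 6889) - 17838)/(-78535) = (6830 - 17838)*(-1/78535) = -11008*(-1/78535) = 11008/78535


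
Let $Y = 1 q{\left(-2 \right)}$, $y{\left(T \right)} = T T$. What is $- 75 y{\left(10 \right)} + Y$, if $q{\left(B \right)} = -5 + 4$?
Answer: $-7501$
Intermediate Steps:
$q{\left(B \right)} = -1$
$y{\left(T \right)} = T^{2}$
$Y = -1$ ($Y = 1 \left(-1\right) = -1$)
$- 75 y{\left(10 \right)} + Y = - 75 \cdot 10^{2} - 1 = \left(-75\right) 100 - 1 = -7500 - 1 = -7501$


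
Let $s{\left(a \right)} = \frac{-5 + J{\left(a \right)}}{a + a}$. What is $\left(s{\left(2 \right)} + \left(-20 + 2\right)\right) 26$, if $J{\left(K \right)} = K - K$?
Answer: $- \frac{1001}{2} \approx -500.5$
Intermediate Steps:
$J{\left(K \right)} = 0$
$s{\left(a \right)} = - \frac{5}{2 a}$ ($s{\left(a \right)} = \frac{-5 + 0}{a + a} = - \frac{5}{2 a}$)
$\left(s{\left(2 \right)} + \left(-20 + 2\right)\right) 26 = \left(- \frac{5}{2 \cdot 2} + \left(-20 + 2\right)\right) 26 = \left(\left(- \frac{5}{2}\right) \frac{1}{2} - 18\right) 26 = \left(- \frac{5}{4} - 18\right) 26 = \left(- \frac{77}{4}\right) 26 = - \frac{1001}{2}$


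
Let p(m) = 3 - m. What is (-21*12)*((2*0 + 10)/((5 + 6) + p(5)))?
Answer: -280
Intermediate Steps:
(-21*12)*((2*0 + 10)/((5 + 6) + p(5))) = (-21*12)*((2*0 + 10)/((5 + 6) + (3 - 1*5))) = -252*(0 + 10)/(11 + (3 - 5)) = -2520/(11 - 2) = -2520/9 = -252*10/9 = -280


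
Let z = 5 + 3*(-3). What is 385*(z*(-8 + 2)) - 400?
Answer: 8840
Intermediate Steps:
z = -4 (z = 5 - 9 = -4)
385*(z*(-8 + 2)) - 400 = 385*(-4*(-8 + 2)) - 400 = 385*(-4*(-6)) - 400 = 385*24 - 400 = 9240 - 400 = 8840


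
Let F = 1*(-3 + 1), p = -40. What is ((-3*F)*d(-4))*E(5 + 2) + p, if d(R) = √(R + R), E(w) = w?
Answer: -40 + 84*I*√2 ≈ -40.0 + 118.79*I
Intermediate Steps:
F = -2 (F = 1*(-2) = -2)
d(R) = √2*√R (d(R) = √(2*R) = √2*√R)
((-3*F)*d(-4))*E(5 + 2) + p = ((-3*(-2))*(√2*√(-4)))*(5 + 2) - 40 = (6*(√2*(2*I)))*7 - 40 = (6*(2*I*√2))*7 - 40 = (12*I*√2)*7 - 40 = 84*I*√2 - 40 = -40 + 84*I*√2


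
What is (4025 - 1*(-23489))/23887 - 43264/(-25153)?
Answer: 1725506810/600829711 ≈ 2.8719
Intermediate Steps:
(4025 - 1*(-23489))/23887 - 43264/(-25153) = (4025 + 23489)*(1/23887) - 43264*(-1/25153) = 27514*(1/23887) + 43264/25153 = 27514/23887 + 43264/25153 = 1725506810/600829711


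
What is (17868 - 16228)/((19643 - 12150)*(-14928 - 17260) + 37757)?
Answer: -1640/241146927 ≈ -6.8008e-6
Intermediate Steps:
(17868 - 16228)/((19643 - 12150)*(-14928 - 17260) + 37757) = 1640/(7493*(-32188) + 37757) = 1640/(-241184684 + 37757) = 1640/(-241146927) = 1640*(-1/241146927) = -1640/241146927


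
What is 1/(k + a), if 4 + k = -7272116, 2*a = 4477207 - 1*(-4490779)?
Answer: -1/2788127 ≈ -3.5866e-7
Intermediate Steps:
a = 4483993 (a = (4477207 - 1*(-4490779))/2 = (4477207 + 4490779)/2 = (1/2)*8967986 = 4483993)
k = -7272120 (k = -4 - 7272116 = -7272120)
1/(k + a) = 1/(-7272120 + 4483993) = 1/(-2788127) = -1/2788127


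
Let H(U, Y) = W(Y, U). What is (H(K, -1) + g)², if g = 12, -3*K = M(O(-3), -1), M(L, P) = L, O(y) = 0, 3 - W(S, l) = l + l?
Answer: 225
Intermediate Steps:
W(S, l) = 3 - 2*l (W(S, l) = 3 - (l + l) = 3 - 2*l)
K = 0 (K = -⅓*0 = 0)
H(U, Y) = 3 - 2*U
(H(K, -1) + g)² = ((3 - 2*0) + 12)² = ((3 + 0) + 12)² = (3 + 12)² = 15² = 225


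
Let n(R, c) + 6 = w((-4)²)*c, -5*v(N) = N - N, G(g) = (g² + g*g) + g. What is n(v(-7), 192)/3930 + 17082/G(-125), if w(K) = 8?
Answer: 1275039/1359125 ≈ 0.93813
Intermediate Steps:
G(g) = g + 2*g² (G(g) = (g² + g²) + g = 2*g² + g = g + 2*g²)
v(N) = 0 (v(N) = -(N - N)/5 = -⅕*0 = 0)
n(R, c) = -6 + 8*c
n(v(-7), 192)/3930 + 17082/G(-125) = (-6 + 8*192)/3930 + 17082/((-125*(1 + 2*(-125)))) = (-6 + 1536)*(1/3930) + 17082/((-125*(1 - 250))) = 1530*(1/3930) + 17082/((-125*(-249))) = 51/131 + 17082/31125 = 51/131 + 17082*(1/31125) = 51/131 + 5694/10375 = 1275039/1359125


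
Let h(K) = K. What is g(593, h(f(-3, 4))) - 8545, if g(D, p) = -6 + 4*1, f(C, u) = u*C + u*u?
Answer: -8547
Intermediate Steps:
f(C, u) = u**2 + C*u (f(C, u) = C*u + u**2 = u**2 + C*u)
g(D, p) = -2 (g(D, p) = -6 + 4 = -2)
g(593, h(f(-3, 4))) - 8545 = -2 - 8545 = -8547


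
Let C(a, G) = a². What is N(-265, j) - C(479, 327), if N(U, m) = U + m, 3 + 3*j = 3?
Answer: -229706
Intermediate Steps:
j = 0 (j = -1 + (⅓)*3 = -1 + 1 = 0)
N(-265, j) - C(479, 327) = (-265 + 0) - 1*479² = -265 - 1*229441 = -265 - 229441 = -229706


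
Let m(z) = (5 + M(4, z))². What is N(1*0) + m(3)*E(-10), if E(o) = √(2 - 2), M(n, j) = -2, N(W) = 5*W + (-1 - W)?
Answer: -1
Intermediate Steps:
N(W) = -1 + 4*W
E(o) = 0 (E(o) = √0 = 0)
m(z) = 9 (m(z) = (5 - 2)² = 3² = 9)
N(1*0) + m(3)*E(-10) = (-1 + 4*(1*0)) + 9*0 = (-1 + 4*0) + 0 = (-1 + 0) + 0 = -1 + 0 = -1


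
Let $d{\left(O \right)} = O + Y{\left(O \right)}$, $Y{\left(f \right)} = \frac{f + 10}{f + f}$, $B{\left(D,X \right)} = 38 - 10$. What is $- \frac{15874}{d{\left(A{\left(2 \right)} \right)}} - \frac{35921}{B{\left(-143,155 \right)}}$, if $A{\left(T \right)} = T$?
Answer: $- \frac{624077}{140} \approx -4457.7$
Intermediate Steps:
$B{\left(D,X \right)} = 28$
$Y{\left(f \right)} = \frac{10 + f}{2 f}$
$d{\left(O \right)} = O + \frac{10 + O}{2 O}$
$- \frac{15874}{d{\left(A{\left(2 \right)} \right)}} - \frac{35921}{B{\left(-143,155 \right)}} = - \frac{15874}{\frac{1}{2} + 2 + \frac{5}{2}} - \frac{35921}{28} = - \frac{15874}{5} - \frac{35921}{28} = - \frac{624077}{140}$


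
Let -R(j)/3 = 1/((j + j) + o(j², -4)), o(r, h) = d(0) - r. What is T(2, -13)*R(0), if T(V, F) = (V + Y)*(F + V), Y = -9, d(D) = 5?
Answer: -231/5 ≈ -46.200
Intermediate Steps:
o(r, h) = 5 - r
T(V, F) = (-9 + V)*(F + V) (T(V, F) = (V - 9)*(F + V) = (-9 + V)*(F + V))
R(j) = -3/(5 - j² + 2*j) (R(j) = -3/((j + j) + (5 - j²)) = -3/(2*j + (5 - j²)) = -3/(5 - j² + 2*j))
T(2, -13)*R(0) = (2² - 9*(-13) - 9*2 - 13*2)*(3/(-5 + 0² - 2*0)) = (4 + 117 - 18 - 26)*(3/(-5 + 0 + 0)) = 77*(3/(-5)) = 77*(3*(-⅕)) = 77*(-⅗) = -231/5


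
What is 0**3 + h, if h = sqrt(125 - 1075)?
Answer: 5*I*sqrt(38) ≈ 30.822*I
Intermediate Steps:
h = 5*I*sqrt(38) (h = sqrt(-950) = 5*I*sqrt(38) ≈ 30.822*I)
0**3 + h = 0**3 + 5*I*sqrt(38) = 0 + 5*I*sqrt(38) = 5*I*sqrt(38)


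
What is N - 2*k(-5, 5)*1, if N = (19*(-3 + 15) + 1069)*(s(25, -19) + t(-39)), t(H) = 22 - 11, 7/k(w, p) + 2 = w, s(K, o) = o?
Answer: -10374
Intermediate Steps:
k(w, p) = 7/(-2 + w)
t(H) = 11
N = -10376 (N = (19*(-3 + 15) + 1069)*(-19 + 11) = (19*12 + 1069)*(-8) = (228 + 1069)*(-8) = 1297*(-8) = -10376)
N - 2*k(-5, 5)*1 = -10376 - 14/(-2 - 5)*1 = -10376 - 14/(-7)*1 = -10376 - 14*(-1)/7*1 = -10376 - 2*(-1)*1 = -10376 + 2*1 = -10376 + 2 = -10374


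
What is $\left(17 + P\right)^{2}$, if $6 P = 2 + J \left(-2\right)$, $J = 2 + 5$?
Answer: $225$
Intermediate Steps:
$J = 7$
$P = -2$ ($P = \frac{2 + 7 \left(-2\right)}{6} = \frac{2 - 14}{6} = \frac{1}{6} \left(-12\right) = -2$)
$\left(17 + P\right)^{2} = \left(17 - 2\right)^{2} = 15^{2} = 225$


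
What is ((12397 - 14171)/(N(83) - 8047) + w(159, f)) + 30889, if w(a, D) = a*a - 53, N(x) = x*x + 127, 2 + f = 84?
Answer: 57858401/1031 ≈ 56119.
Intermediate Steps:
f = 82 (f = -2 + 84 = 82)
N(x) = 127 + x² (N(x) = x² + 127 = 127 + x²)
w(a, D) = -53 + a² (w(a, D) = a² - 53 = -53 + a²)
((12397 - 14171)/(N(83) - 8047) + w(159, f)) + 30889 = ((12397 - 14171)/((127 + 83²) - 8047) + (-53 + 159²)) + 30889 = (-1774/((127 + 6889) - 8047) + (-53 + 25281)) + 30889 = (-1774/(7016 - 8047) + 25228) + 30889 = (-1774/(-1031) + 25228) + 30889 = (-1774*(-1/1031) + 25228) + 30889 = (1774/1031 + 25228) + 30889 = 26011842/1031 + 30889 = 57858401/1031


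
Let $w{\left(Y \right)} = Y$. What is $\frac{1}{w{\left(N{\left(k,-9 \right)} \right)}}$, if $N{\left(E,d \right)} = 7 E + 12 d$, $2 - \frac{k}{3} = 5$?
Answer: $- \frac{1}{171} \approx -0.005848$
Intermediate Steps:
$k = -9$ ($k = 6 - 15 = -9$)
$\frac{1}{w{\left(N{\left(k,-9 \right)} \right)}} = \frac{1}{7 \left(-9\right) + 12 \left(-9\right)} = \frac{1}{-63 - 108} = \frac{1}{-171} = - \frac{1}{171}$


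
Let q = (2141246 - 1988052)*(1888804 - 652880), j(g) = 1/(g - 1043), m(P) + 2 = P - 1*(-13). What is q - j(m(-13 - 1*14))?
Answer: 200506973590105/1059 ≈ 1.8934e+11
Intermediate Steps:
m(P) = 11 + P (m(P) = -2 + (P - 1*(-13)) = -2 + (P + 13) = -2 + (13 + P) = 11 + P)
j(g) = 1/(-1043 + g)
q = 189336141256 (q = 153194*1235924 = 189336141256)
q - j(m(-13 - 1*14)) = 189336141256 - 1/(-1043 + (11 + (-13 - 1*14))) = 189336141256 - 1/(-1043 + (11 + (-13 - 14))) = 189336141256 - 1/(-1043 + (11 - 27)) = 189336141256 - 1/(-1043 - 16) = 189336141256 - 1/(-1059) = 189336141256 - 1*(-1/1059) = 189336141256 + 1/1059 = 200506973590105/1059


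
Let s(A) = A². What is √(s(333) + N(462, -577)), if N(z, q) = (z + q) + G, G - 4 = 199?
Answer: √110977 ≈ 333.13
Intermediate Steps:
G = 203 (G = 4 + 199 = 203)
N(z, q) = 203 + q + z (N(z, q) = (z + q) + 203 = (q + z) + 203 = 203 + q + z)
√(s(333) + N(462, -577)) = √(333² + (203 - 577 + 462)) = √(110889 + 88) = √110977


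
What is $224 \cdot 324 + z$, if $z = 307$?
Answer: $72883$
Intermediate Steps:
$224 \cdot 324 + z = 224 \cdot 324 + 307 = 72576 + 307 = 72883$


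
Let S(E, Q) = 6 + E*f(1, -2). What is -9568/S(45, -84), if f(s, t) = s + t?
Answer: 736/3 ≈ 245.33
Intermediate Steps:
S(E, Q) = 6 - E (S(E, Q) = 6 + E*(1 - 2) = 6 + E*(-1) = 6 - E)
-9568/S(45, -84) = -9568/(6 - 1*45) = -9568/(6 - 45) = -9568/(-39) = -9568*(-1/39) = 736/3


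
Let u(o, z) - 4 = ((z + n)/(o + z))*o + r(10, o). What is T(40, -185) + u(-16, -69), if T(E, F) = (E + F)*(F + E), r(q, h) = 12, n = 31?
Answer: 1787877/85 ≈ 21034.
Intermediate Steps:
u(o, z) = 16 + o*(31 + z)/(o + z) (u(o, z) = 4 + (((z + 31)/(o + z))*o + 12) = 4 + (((31 + z)/(o + z))*o + 12) = 4 + (o*(31 + z)/(o + z) + 12) = 4 + (12 + o*(31 + z)/(o + z)) = 16 + o*(31 + z)/(o + z))
T(E, F) = (E + F)² (T(E, F) = (E + F)*(E + F) = (E + F)²)
T(40, -185) + u(-16, -69) = (40 - 185)² + (16*(-69) + 47*(-16) - 16*(-69))/(-16 - 69) = (-145)² + (-1104 - 752 + 1104)/(-85) = 21025 - 1/85*(-752) = 21025 + 752/85 = 1787877/85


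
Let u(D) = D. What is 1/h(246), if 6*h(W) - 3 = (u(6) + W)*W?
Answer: 2/20665 ≈ 9.6782e-5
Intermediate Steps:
h(W) = 1/2 + W*(6 + W)/6 (h(W) = 1/2 + ((6 + W)*W)/6 = 1/2 + (W*(6 + W))/6 = 1/2 + W*(6 + W)/6)
1/h(246) = 1/(1/2 + 246 + (1/6)*246**2) = 1/(1/2 + 246 + (1/6)*60516) = 1/(1/2 + 246 + 10086) = 1/(20665/2) = 2/20665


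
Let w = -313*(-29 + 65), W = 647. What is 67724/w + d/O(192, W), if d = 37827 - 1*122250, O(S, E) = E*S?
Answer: -780352045/116646336 ≈ -6.6899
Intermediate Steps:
d = -84423 (d = 37827 - 122250 = -84423)
w = -11268 (w = -313*36 = -11268)
67724/w + d/O(192, W) = 67724/(-11268) - 84423/(647*192) = 67724*(-1/11268) - 84423/124224 = -16931/2817 - 84423*1/124224 = -16931/2817 - 28141/41408 = -780352045/116646336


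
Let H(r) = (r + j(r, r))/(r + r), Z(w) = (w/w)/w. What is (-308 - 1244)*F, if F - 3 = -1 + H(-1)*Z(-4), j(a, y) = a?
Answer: -2716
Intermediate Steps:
Z(w) = 1/w
H(r) = 1 (H(r) = (r + r)/(r + r) = (2*r)/((2*r)) = (2*r)*(1/(2*r)) = 1)
F = 7/4 (F = 3 + (-1 + 1/(-4)) = 3 + (-1 + 1*(-¼)) = 3 + (-1 - ¼) = 3 - 5/4 = 7/4 ≈ 1.7500)
(-308 - 1244)*F = (-308 - 1244)*(7/4) = -1552*7/4 = -2716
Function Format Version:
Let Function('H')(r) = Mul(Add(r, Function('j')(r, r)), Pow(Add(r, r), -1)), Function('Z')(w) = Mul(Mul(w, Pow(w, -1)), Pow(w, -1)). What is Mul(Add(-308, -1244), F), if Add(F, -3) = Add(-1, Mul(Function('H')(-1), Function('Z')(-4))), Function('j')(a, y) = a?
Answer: -2716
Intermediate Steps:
Function('Z')(w) = Pow(w, -1) (Function('Z')(w) = Mul(1, Pow(w, -1)) = Pow(w, -1))
Function('H')(r) = 1 (Function('H')(r) = Mul(Add(r, r), Pow(Add(r, r), -1)) = Mul(Mul(2, r), Pow(Mul(2, r), -1)) = Mul(Mul(2, r), Mul(Rational(1, 2), Pow(r, -1))) = 1)
F = Rational(7, 4) (F = Add(3, Add(-1, Mul(1, Pow(-4, -1)))) = Add(3, Add(-1, Mul(1, Rational(-1, 4)))) = Add(3, Add(-1, Rational(-1, 4))) = Add(3, Rational(-5, 4)) = Rational(7, 4) ≈ 1.7500)
Mul(Add(-308, -1244), F) = Mul(Add(-308, -1244), Rational(7, 4)) = Mul(-1552, Rational(7, 4)) = -2716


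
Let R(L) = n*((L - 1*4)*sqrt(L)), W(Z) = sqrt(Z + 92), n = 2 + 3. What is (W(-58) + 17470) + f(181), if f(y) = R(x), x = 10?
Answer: 17470 + sqrt(34) + 30*sqrt(10) ≈ 17571.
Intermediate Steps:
n = 5
W(Z) = sqrt(92 + Z)
R(L) = 5*sqrt(L)*(-4 + L) (R(L) = 5*((L - 1*4)*sqrt(L)) = 5*((L - 4)*sqrt(L)) = 5*((-4 + L)*sqrt(L)) = 5*(sqrt(L)*(-4 + L)) = 5*sqrt(L)*(-4 + L))
f(y) = 30*sqrt(10) (f(y) = 5*sqrt(10)*(-4 + 10) = 5*sqrt(10)*6 = 30*sqrt(10))
(W(-58) + 17470) + f(181) = (sqrt(92 - 58) + 17470) + 30*sqrt(10) = (sqrt(34) + 17470) + 30*sqrt(10) = (17470 + sqrt(34)) + 30*sqrt(10) = 17470 + sqrt(34) + 30*sqrt(10)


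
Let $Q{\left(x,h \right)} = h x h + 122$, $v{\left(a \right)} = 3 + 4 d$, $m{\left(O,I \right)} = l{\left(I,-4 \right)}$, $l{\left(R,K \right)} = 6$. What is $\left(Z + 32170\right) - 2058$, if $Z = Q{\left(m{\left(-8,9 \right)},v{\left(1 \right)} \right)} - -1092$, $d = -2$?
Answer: $31476$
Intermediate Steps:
$m{\left(O,I \right)} = 6$
$v{\left(a \right)} = -5$ ($v{\left(a \right)} = 3 + 4 \left(-2\right) = 3 - 8 = -5$)
$Q{\left(x,h \right)} = 122 + x h^{2}$ ($Q{\left(x,h \right)} = x h^{2} + 122 = 122 + x h^{2}$)
$Z = 1364$ ($Z = \left(122 + 6 \left(-5\right)^{2}\right) - -1092 = \left(122 + 6 \cdot 25\right) + 1092 = \left(122 + 150\right) + 1092 = 272 + 1092 = 1364$)
$\left(Z + 32170\right) - 2058 = \left(1364 + 32170\right) - 2058 = 33534 - 2058 = 31476$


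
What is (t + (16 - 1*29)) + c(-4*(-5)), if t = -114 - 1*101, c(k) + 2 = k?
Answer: -210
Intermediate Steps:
c(k) = -2 + k
t = -215 (t = -114 - 101 = -215)
(t + (16 - 1*29)) + c(-4*(-5)) = (-215 + (16 - 1*29)) + (-2 - 4*(-5)) = (-215 + (16 - 29)) + (-2 + 20) = (-215 - 13) + 18 = -228 + 18 = -210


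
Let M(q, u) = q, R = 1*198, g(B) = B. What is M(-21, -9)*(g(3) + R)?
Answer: -4221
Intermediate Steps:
R = 198
M(-21, -9)*(g(3) + R) = -21*(3 + 198) = -21*201 = -4221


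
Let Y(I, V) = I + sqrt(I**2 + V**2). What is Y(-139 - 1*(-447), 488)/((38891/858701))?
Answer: 264479908/38891 + 3434804*sqrt(20813)/38891 ≈ 19542.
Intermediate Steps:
Y(-139 - 1*(-447), 488)/((38891/858701)) = ((-139 - 1*(-447)) + sqrt((-139 - 1*(-447))**2 + 488**2))/((38891/858701)) = ((-139 + 447) + sqrt((-139 + 447)**2 + 238144))/((38891*(1/858701))) = (308 + sqrt(308**2 + 238144))/(38891/858701) = (308 + sqrt(94864 + 238144))*(858701/38891) = (308 + sqrt(333008))*(858701/38891) = (308 + 4*sqrt(20813))*(858701/38891) = 264479908/38891 + 3434804*sqrt(20813)/38891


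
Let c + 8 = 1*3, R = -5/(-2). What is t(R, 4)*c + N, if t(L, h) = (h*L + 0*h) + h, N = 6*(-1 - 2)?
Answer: -88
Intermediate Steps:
R = 5/2 (R = -5*(-½) = 5/2 ≈ 2.5000)
N = -18 (N = 6*(-3) = -18)
t(L, h) = h + L*h (t(L, h) = (L*h + 0) + h = L*h + h = h + L*h)
c = -5 (c = -8 + 1*3 = -8 + 3 = -5)
t(R, 4)*c + N = (4*(1 + 5/2))*(-5) - 18 = (4*(7/2))*(-5) - 18 = 14*(-5) - 18 = -70 - 18 = -88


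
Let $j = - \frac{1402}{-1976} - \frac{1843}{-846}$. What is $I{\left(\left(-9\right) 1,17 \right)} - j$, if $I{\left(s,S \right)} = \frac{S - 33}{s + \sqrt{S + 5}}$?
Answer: $- \frac{11029879}{24657516} + \frac{16 \sqrt{22}}{59} \approx 0.82465$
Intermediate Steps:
$j = \frac{1206965}{417924}$ ($j = \left(-1402\right) \left(- \frac{1}{1976}\right) - - \frac{1843}{846} = \frac{701}{988} + \frac{1843}{846} = \frac{1206965}{417924} \approx 2.888$)
$I{\left(s,S \right)} = \frac{-33 + S}{s + \sqrt{5 + S}}$
$I{\left(\left(-9\right) 1,17 \right)} - j = \frac{-33 + 17}{\left(-9\right) 1 + \sqrt{5 + 17}} - \frac{1206965}{417924} = \frac{1}{-9 + \sqrt{22}} \left(-16\right) - \frac{1206965}{417924} = - \frac{16}{-9 + \sqrt{22}} - \frac{1206965}{417924} = - \frac{1206965}{417924} - \frac{16}{-9 + \sqrt{22}}$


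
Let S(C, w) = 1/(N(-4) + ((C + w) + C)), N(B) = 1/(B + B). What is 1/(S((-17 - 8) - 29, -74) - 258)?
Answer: -1457/375914 ≈ -0.0038759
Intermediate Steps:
N(B) = 1/(2*B)
S(C, w) = 1/(-1/8 + w + 2*C) (S(C, w) = 1/((1/2)/(-4) + ((C + w) + C)) = 1/((1/2)*(-1/4) + (w + 2*C)) = 1/(-1/8 + (w + 2*C)) = 1/(-1/8 + w + 2*C))
1/(S((-17 - 8) - 29, -74) - 258) = 1/(8/(-1 + 8*(-74) + 16*((-17 - 8) - 29)) - 258) = 1/(8/(-1 - 592 + 16*(-25 - 29)) - 258) = 1/(8/(-1 - 592 + 16*(-54)) - 258) = 1/(8/(-1 - 592 - 864) - 258) = 1/(8/(-1457) - 258) = 1/(8*(-1/1457) - 258) = 1/(-8/1457 - 258) = 1/(-375914/1457) = -1457/375914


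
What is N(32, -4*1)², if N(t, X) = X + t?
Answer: 784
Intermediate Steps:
N(32, -4*1)² = (-4*1 + 32)² = (-4 + 32)² = 28² = 784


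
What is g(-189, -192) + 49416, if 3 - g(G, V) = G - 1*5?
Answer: 49613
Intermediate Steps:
g(G, V) = 8 - G (g(G, V) = 3 - (G - 1*5) = 3 - (G - 5) = 3 - (-5 + G) = 3 + (5 - G) = 8 - G)
g(-189, -192) + 49416 = (8 - 1*(-189)) + 49416 = (8 + 189) + 49416 = 197 + 49416 = 49613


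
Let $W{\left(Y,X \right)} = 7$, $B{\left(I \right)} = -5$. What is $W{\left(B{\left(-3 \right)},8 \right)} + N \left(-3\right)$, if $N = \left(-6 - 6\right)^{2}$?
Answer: $-425$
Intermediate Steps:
$N = 144$ ($N = \left(-12\right)^{2} = 144$)
$W{\left(B{\left(-3 \right)},8 \right)} + N \left(-3\right) = 7 + 144 \left(-3\right) = 7 - 432 = -425$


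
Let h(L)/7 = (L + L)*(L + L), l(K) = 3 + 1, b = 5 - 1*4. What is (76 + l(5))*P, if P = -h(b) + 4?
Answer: -1920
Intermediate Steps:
b = 1 (b = 5 - 4 = 1)
l(K) = 4
h(L) = 28*L² (h(L) = 7*((L + L)*(L + L)) = 7*((2*L)*(2*L)) = 7*(4*L²) = 28*L²)
P = -24 (P = -28*1² + 4 = -28 + 4 = -24)
(76 + l(5))*P = (76 + 4)*(-24) = 80*(-24) = -1920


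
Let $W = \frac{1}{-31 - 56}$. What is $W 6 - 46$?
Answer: $- \frac{1336}{29} \approx -46.069$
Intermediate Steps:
$W = - \frac{1}{87}$ ($W = \frac{1}{-87} = - \frac{1}{87} \approx -0.011494$)
$W 6 - 46 = \left(- \frac{1}{87}\right) 6 - 46 = - \frac{2}{29} - 46 = - \frac{1336}{29}$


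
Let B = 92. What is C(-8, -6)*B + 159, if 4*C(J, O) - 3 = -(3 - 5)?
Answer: 274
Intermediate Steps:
C(J, O) = 5/4 (C(J, O) = ¾ + (-(3 - 5))/4 = ¾ + (-1*(-2))/4 = ¾ + (¼)*2 = ¾ + ½ = 5/4)
C(-8, -6)*B + 159 = (5/4)*92 + 159 = 115 + 159 = 274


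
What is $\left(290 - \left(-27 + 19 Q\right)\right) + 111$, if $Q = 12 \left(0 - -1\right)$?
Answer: $200$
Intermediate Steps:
$Q = 12$ ($Q = 12 \left(0 + 1\right) = 12 \cdot 1 = 12$)
$\left(290 - \left(-27 + 19 Q\right)\right) + 111 = \left(290 + \left(\left(-19\right) 12 + 27\right)\right) + 111 = \left(290 + \left(-228 + 27\right)\right) + 111 = \left(290 - 201\right) + 111 = 89 + 111 = 200$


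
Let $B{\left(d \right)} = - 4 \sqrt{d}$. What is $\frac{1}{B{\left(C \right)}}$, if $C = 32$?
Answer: $- \frac{\sqrt{2}}{32} \approx -0.044194$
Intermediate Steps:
$\frac{1}{B{\left(C \right)}} = \frac{1}{\left(-4\right) \sqrt{32}} = \frac{1}{\left(-4\right) 4 \sqrt{2}} = \frac{1}{\left(-16\right) \sqrt{2}} = - \frac{\sqrt{2}}{32}$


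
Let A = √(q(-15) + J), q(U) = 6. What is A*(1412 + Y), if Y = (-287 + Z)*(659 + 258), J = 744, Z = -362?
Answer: -2968605*√30 ≈ -1.6260e+7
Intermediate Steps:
A = 5*√30 (A = √(6 + 744) = √750 = 5*√30 ≈ 27.386)
Y = -595133 (Y = (-287 - 362)*(659 + 258) = -649*917 = -595133)
A*(1412 + Y) = (5*√30)*(1412 - 595133) = (5*√30)*(-593721) = -2968605*√30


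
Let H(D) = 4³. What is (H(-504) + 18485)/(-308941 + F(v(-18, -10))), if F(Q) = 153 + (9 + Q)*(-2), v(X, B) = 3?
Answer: -18549/308812 ≈ -0.060066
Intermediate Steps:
H(D) = 64
F(Q) = 135 - 2*Q (F(Q) = 153 + (-18 - 2*Q) = 135 - 2*Q)
(H(-504) + 18485)/(-308941 + F(v(-18, -10))) = (64 + 18485)/(-308941 + (135 - 2*3)) = 18549/(-308941 + (135 - 6)) = 18549/(-308941 + 129) = 18549/(-308812) = 18549*(-1/308812) = -18549/308812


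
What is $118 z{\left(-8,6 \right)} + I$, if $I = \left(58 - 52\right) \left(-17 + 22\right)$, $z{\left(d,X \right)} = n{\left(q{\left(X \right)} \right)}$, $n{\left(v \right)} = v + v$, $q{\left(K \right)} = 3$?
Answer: $738$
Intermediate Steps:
$n{\left(v \right)} = 2 v$
$z{\left(d,X \right)} = 6$ ($z{\left(d,X \right)} = 2 \cdot 3 = 6$)
$I = 30$ ($I = 6 \cdot 5 = 30$)
$118 z{\left(-8,6 \right)} + I = 118 \cdot 6 + 30 = 708 + 30 = 738$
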